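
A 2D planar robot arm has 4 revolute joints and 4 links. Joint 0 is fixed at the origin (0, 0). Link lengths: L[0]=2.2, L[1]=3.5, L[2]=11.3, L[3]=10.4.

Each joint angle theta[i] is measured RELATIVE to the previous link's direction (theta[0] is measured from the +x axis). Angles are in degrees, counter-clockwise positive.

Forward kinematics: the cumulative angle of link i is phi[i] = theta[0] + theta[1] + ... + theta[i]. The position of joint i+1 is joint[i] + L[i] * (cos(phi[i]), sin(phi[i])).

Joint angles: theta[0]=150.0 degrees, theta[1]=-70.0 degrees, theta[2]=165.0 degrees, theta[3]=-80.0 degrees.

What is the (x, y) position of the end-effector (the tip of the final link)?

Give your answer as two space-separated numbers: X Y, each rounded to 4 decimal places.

joint[0] = (0.0000, 0.0000)  (base)
link 0: phi[0] = 150 = 150 deg
  cos(150 deg) = -0.8660, sin(150 deg) = 0.5000
  joint[1] = (0.0000, 0.0000) + 2.2 * (-0.8660, 0.5000) = (0.0000 + -1.9053, 0.0000 + 1.1000) = (-1.9053, 1.1000)
link 1: phi[1] = 150 + -70 = 80 deg
  cos(80 deg) = 0.1736, sin(80 deg) = 0.9848
  joint[2] = (-1.9053, 1.1000) + 3.5 * (0.1736, 0.9848) = (-1.9053 + 0.6078, 1.1000 + 3.4468) = (-1.2975, 4.5468)
link 2: phi[2] = 150 + -70 + 165 = 245 deg
  cos(245 deg) = -0.4226, sin(245 deg) = -0.9063
  joint[3] = (-1.2975, 4.5468) + 11.3 * (-0.4226, -0.9063) = (-1.2975 + -4.7756, 4.5468 + -10.2413) = (-6.0731, -5.6945)
link 3: phi[3] = 150 + -70 + 165 + -80 = 165 deg
  cos(165 deg) = -0.9659, sin(165 deg) = 0.2588
  joint[4] = (-6.0731, -5.6945) + 10.4 * (-0.9659, 0.2588) = (-6.0731 + -10.0456, -5.6945 + 2.6917) = (-16.1187, -3.0027)
End effector: (-16.1187, -3.0027)

Answer: -16.1187 -3.0027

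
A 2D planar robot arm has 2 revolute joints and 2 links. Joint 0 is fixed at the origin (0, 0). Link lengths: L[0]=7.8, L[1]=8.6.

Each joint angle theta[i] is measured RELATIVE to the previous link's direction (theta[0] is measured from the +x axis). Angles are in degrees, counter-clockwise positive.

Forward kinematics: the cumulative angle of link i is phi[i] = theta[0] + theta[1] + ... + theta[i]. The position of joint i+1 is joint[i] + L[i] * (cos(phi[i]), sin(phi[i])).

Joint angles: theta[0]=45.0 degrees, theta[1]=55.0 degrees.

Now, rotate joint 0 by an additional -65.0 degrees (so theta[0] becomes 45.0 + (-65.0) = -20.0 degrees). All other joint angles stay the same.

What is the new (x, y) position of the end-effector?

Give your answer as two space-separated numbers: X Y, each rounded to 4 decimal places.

Answer: 14.3743 2.2650

Derivation:
joint[0] = (0.0000, 0.0000)  (base)
link 0: phi[0] = -20 = -20 deg
  cos(-20 deg) = 0.9397, sin(-20 deg) = -0.3420
  joint[1] = (0.0000, 0.0000) + 7.8 * (0.9397, -0.3420) = (0.0000 + 7.3296, 0.0000 + -2.6678) = (7.3296, -2.6678)
link 1: phi[1] = -20 + 55 = 35 deg
  cos(35 deg) = 0.8192, sin(35 deg) = 0.5736
  joint[2] = (7.3296, -2.6678) + 8.6 * (0.8192, 0.5736) = (7.3296 + 7.0447, -2.6678 + 4.9328) = (14.3743, 2.2650)
End effector: (14.3743, 2.2650)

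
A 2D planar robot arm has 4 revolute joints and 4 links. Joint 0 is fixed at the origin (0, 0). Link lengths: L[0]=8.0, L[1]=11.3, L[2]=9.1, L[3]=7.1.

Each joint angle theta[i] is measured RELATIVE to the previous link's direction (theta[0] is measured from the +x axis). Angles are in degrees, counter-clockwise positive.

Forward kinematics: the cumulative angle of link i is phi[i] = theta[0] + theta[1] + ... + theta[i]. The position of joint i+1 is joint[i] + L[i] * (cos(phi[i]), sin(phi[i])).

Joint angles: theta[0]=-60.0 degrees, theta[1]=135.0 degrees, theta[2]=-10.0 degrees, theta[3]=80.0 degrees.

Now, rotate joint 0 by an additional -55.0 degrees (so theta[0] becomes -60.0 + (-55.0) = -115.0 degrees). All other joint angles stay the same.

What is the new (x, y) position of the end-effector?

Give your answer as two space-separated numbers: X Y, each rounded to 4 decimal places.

joint[0] = (0.0000, 0.0000)  (base)
link 0: phi[0] = -115 = -115 deg
  cos(-115 deg) = -0.4226, sin(-115 deg) = -0.9063
  joint[1] = (0.0000, 0.0000) + 8 * (-0.4226, -0.9063) = (0.0000 + -3.3809, 0.0000 + -7.2505) = (-3.3809, -7.2505)
link 1: phi[1] = -115 + 135 = 20 deg
  cos(20 deg) = 0.9397, sin(20 deg) = 0.3420
  joint[2] = (-3.3809, -7.2505) + 11.3 * (0.9397, 0.3420) = (-3.3809 + 10.6185, -7.2505 + 3.8648) = (7.2376, -3.3856)
link 2: phi[2] = -115 + 135 + -10 = 10 deg
  cos(10 deg) = 0.9848, sin(10 deg) = 0.1736
  joint[3] = (7.2376, -3.3856) + 9.1 * (0.9848, 0.1736) = (7.2376 + 8.9618, -3.3856 + 1.5802) = (16.1993, -1.8054)
link 3: phi[3] = -115 + 135 + -10 + 80 = 90 deg
  cos(90 deg) = 0.0000, sin(90 deg) = 1.0000
  joint[4] = (16.1993, -1.8054) + 7.1 * (0.0000, 1.0000) = (16.1993 + 0.0000, -1.8054 + 7.1000) = (16.1993, 5.2946)
End effector: (16.1993, 5.2946)

Answer: 16.1993 5.2946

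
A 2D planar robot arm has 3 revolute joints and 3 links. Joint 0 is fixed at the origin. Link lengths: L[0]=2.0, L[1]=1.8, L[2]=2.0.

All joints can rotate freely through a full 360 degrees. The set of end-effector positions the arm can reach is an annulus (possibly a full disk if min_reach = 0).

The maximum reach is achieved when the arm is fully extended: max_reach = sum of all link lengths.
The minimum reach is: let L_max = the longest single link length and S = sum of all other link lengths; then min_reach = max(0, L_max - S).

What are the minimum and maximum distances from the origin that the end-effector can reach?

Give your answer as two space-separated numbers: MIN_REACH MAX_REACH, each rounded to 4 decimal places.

Answer: 0.0000 5.8000

Derivation:
Link lengths: [2.0, 1.8, 2.0]
max_reach = 2 + 1.8 + 2 = 5.8
L_max = max([2.0, 1.8, 2.0]) = 2
S (sum of others) = 5.8 - 2 = 3.8
min_reach = max(0, 2 - 3.8) = max(0, -1.8) = 0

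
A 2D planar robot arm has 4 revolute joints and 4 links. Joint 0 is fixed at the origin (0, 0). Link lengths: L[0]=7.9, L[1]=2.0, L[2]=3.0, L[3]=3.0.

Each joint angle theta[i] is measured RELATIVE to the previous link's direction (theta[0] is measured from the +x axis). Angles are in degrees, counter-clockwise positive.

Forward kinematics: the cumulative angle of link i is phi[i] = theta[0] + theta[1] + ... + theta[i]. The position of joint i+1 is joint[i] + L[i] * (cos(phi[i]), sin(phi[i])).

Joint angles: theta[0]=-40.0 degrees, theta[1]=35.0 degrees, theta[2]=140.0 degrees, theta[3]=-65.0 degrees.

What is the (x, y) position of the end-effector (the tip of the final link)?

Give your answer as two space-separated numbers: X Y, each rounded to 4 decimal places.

joint[0] = (0.0000, 0.0000)  (base)
link 0: phi[0] = -40 = -40 deg
  cos(-40 deg) = 0.7660, sin(-40 deg) = -0.6428
  joint[1] = (0.0000, 0.0000) + 7.9 * (0.7660, -0.6428) = (0.0000 + 6.0518, 0.0000 + -5.0780) = (6.0518, -5.0780)
link 1: phi[1] = -40 + 35 = -5 deg
  cos(-5 deg) = 0.9962, sin(-5 deg) = -0.0872
  joint[2] = (6.0518, -5.0780) + 2 * (0.9962, -0.0872) = (6.0518 + 1.9924, -5.0780 + -0.1743) = (8.0441, -5.2523)
link 2: phi[2] = -40 + 35 + 140 = 135 deg
  cos(135 deg) = -0.7071, sin(135 deg) = 0.7071
  joint[3] = (8.0441, -5.2523) + 3 * (-0.7071, 0.7071) = (8.0441 + -2.1213, -5.2523 + 2.1213) = (5.9228, -3.1310)
link 3: phi[3] = -40 + 35 + 140 + -65 = 70 deg
  cos(70 deg) = 0.3420, sin(70 deg) = 0.9397
  joint[4] = (5.9228, -3.1310) + 3 * (0.3420, 0.9397) = (5.9228 + 1.0261, -3.1310 + 2.8191) = (6.9489, -0.3119)
End effector: (6.9489, -0.3119)

Answer: 6.9489 -0.3119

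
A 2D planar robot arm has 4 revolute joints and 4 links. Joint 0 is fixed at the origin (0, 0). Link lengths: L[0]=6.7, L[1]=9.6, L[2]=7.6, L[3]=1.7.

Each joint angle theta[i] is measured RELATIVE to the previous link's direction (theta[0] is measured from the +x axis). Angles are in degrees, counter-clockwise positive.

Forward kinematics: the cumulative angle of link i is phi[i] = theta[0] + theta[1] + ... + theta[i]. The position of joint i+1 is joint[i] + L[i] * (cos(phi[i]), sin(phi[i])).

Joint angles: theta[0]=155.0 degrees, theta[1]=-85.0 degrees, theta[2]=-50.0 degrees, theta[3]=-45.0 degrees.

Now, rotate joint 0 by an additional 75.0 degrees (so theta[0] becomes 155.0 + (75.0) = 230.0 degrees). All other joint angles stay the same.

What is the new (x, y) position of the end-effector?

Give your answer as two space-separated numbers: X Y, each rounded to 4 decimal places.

Answer: -11.7402 9.2472

Derivation:
joint[0] = (0.0000, 0.0000)  (base)
link 0: phi[0] = 230 = 230 deg
  cos(230 deg) = -0.6428, sin(230 deg) = -0.7660
  joint[1] = (0.0000, 0.0000) + 6.7 * (-0.6428, -0.7660) = (0.0000 + -4.3067, 0.0000 + -5.1325) = (-4.3067, -5.1325)
link 1: phi[1] = 230 + -85 = 145 deg
  cos(145 deg) = -0.8192, sin(145 deg) = 0.5736
  joint[2] = (-4.3067, -5.1325) + 9.6 * (-0.8192, 0.5736) = (-4.3067 + -7.8639, -5.1325 + 5.5063) = (-12.1705, 0.3738)
link 2: phi[2] = 230 + -85 + -50 = 95 deg
  cos(95 deg) = -0.0872, sin(95 deg) = 0.9962
  joint[3] = (-12.1705, 0.3738) + 7.6 * (-0.0872, 0.9962) = (-12.1705 + -0.6624, 0.3738 + 7.5711) = (-12.8329, 7.9449)
link 3: phi[3] = 230 + -85 + -50 + -45 = 50 deg
  cos(50 deg) = 0.6428, sin(50 deg) = 0.7660
  joint[4] = (-12.8329, 7.9449) + 1.7 * (0.6428, 0.7660) = (-12.8329 + 1.0927, 7.9449 + 1.3023) = (-11.7402, 9.2472)
End effector: (-11.7402, 9.2472)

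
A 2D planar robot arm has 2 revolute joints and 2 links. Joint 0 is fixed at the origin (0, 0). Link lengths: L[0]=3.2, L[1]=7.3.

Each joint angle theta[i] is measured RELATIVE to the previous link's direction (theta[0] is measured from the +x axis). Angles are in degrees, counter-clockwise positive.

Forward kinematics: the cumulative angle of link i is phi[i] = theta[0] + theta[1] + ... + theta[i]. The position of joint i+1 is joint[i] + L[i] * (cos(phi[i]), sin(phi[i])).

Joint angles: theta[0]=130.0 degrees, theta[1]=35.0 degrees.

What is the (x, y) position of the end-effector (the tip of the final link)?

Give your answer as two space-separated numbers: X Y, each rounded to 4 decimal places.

joint[0] = (0.0000, 0.0000)  (base)
link 0: phi[0] = 130 = 130 deg
  cos(130 deg) = -0.6428, sin(130 deg) = 0.7660
  joint[1] = (0.0000, 0.0000) + 3.2 * (-0.6428, 0.7660) = (0.0000 + -2.0569, 0.0000 + 2.4513) = (-2.0569, 2.4513)
link 1: phi[1] = 130 + 35 = 165 deg
  cos(165 deg) = -0.9659, sin(165 deg) = 0.2588
  joint[2] = (-2.0569, 2.4513) + 7.3 * (-0.9659, 0.2588) = (-2.0569 + -7.0513, 2.4513 + 1.8894) = (-9.1082, 4.3407)
End effector: (-9.1082, 4.3407)

Answer: -9.1082 4.3407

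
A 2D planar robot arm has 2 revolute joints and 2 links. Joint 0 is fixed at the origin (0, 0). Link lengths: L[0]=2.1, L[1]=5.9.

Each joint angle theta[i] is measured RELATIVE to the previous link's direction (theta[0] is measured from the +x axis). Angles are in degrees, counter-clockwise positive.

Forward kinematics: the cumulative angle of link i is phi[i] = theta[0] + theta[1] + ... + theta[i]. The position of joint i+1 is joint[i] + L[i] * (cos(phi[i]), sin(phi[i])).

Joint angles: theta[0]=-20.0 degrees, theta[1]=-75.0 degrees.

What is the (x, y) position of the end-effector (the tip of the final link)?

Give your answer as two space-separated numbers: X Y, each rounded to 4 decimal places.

Answer: 1.4591 -6.5958

Derivation:
joint[0] = (0.0000, 0.0000)  (base)
link 0: phi[0] = -20 = -20 deg
  cos(-20 deg) = 0.9397, sin(-20 deg) = -0.3420
  joint[1] = (0.0000, 0.0000) + 2.1 * (0.9397, -0.3420) = (0.0000 + 1.9734, 0.0000 + -0.7182) = (1.9734, -0.7182)
link 1: phi[1] = -20 + -75 = -95 deg
  cos(-95 deg) = -0.0872, sin(-95 deg) = -0.9962
  joint[2] = (1.9734, -0.7182) + 5.9 * (-0.0872, -0.9962) = (1.9734 + -0.5142, -0.7182 + -5.8775) = (1.4591, -6.5958)
End effector: (1.4591, -6.5958)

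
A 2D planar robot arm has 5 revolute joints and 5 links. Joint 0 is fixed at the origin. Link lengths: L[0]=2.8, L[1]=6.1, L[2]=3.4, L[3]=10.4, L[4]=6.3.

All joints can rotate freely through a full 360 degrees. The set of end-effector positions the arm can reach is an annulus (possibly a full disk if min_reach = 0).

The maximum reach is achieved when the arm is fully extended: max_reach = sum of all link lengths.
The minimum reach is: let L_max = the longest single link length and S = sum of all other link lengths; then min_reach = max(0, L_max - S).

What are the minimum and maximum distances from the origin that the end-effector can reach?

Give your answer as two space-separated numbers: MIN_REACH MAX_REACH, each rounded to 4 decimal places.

Answer: 0.0000 29.0000

Derivation:
Link lengths: [2.8, 6.1, 3.4, 10.4, 6.3]
max_reach = 2.8 + 6.1 + 3.4 + 10.4 + 6.3 = 29
L_max = max([2.8, 6.1, 3.4, 10.4, 6.3]) = 10.4
S (sum of others) = 29 - 10.4 = 18.6
min_reach = max(0, 10.4 - 18.6) = max(0, -8.2) = 0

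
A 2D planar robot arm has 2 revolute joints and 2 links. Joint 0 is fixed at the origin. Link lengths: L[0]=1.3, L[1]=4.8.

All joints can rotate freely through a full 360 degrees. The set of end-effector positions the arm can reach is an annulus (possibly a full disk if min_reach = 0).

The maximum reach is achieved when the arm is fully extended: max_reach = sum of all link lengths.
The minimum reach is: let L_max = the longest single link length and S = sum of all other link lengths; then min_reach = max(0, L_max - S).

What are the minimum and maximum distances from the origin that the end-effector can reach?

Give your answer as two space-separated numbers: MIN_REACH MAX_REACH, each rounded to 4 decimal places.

Link lengths: [1.3, 4.8]
max_reach = 1.3 + 4.8 = 6.1
L_max = max([1.3, 4.8]) = 4.8
S (sum of others) = 6.1 - 4.8 = 1.3
min_reach = max(0, 4.8 - 1.3) = max(0, 3.5) = 3.5

Answer: 3.5000 6.1000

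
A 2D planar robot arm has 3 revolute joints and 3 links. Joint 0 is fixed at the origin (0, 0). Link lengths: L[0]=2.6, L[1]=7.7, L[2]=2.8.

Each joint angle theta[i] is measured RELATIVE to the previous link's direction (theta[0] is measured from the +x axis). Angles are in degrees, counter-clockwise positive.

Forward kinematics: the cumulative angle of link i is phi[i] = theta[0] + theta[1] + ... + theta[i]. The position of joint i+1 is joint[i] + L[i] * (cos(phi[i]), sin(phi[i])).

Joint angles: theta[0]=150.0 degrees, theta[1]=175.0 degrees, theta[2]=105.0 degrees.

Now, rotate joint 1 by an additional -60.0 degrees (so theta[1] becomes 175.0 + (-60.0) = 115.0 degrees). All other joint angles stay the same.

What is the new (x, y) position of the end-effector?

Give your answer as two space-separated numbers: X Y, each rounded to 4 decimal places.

Answer: -0.1653 -5.8845

Derivation:
joint[0] = (0.0000, 0.0000)  (base)
link 0: phi[0] = 150 = 150 deg
  cos(150 deg) = -0.8660, sin(150 deg) = 0.5000
  joint[1] = (0.0000, 0.0000) + 2.6 * (-0.8660, 0.5000) = (0.0000 + -2.2517, 0.0000 + 1.3000) = (-2.2517, 1.3000)
link 1: phi[1] = 150 + 115 = 265 deg
  cos(265 deg) = -0.0872, sin(265 deg) = -0.9962
  joint[2] = (-2.2517, 1.3000) + 7.7 * (-0.0872, -0.9962) = (-2.2517 + -0.6711, 1.3000 + -7.6707) = (-2.9228, -6.3707)
link 2: phi[2] = 150 + 115 + 105 = 370 deg
  cos(370 deg) = 0.9848, sin(370 deg) = 0.1736
  joint[3] = (-2.9228, -6.3707) + 2.8 * (0.9848, 0.1736) = (-2.9228 + 2.7575, -6.3707 + 0.4862) = (-0.1653, -5.8845)
End effector: (-0.1653, -5.8845)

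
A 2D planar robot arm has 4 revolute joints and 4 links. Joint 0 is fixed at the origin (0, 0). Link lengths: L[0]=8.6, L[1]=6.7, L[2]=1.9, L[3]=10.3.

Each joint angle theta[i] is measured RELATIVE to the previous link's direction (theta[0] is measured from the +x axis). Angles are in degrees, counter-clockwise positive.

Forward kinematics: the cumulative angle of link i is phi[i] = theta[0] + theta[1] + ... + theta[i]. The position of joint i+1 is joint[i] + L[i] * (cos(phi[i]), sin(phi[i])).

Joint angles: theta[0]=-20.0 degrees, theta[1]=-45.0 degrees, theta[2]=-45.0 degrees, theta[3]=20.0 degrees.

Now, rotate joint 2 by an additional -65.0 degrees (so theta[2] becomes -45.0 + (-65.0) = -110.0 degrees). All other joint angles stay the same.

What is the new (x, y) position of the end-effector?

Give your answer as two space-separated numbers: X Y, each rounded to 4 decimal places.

Answer: -0.3148 -13.5322

Derivation:
joint[0] = (0.0000, 0.0000)  (base)
link 0: phi[0] = -20 = -20 deg
  cos(-20 deg) = 0.9397, sin(-20 deg) = -0.3420
  joint[1] = (0.0000, 0.0000) + 8.6 * (0.9397, -0.3420) = (0.0000 + 8.0814, 0.0000 + -2.9414) = (8.0814, -2.9414)
link 1: phi[1] = -20 + -45 = -65 deg
  cos(-65 deg) = 0.4226, sin(-65 deg) = -0.9063
  joint[2] = (8.0814, -2.9414) + 6.7 * (0.4226, -0.9063) = (8.0814 + 2.8315, -2.9414 + -6.0723) = (10.9129, -9.0136)
link 2: phi[2] = -20 + -45 + -110 = -175 deg
  cos(-175 deg) = -0.9962, sin(-175 deg) = -0.0872
  joint[3] = (10.9129, -9.0136) + 1.9 * (-0.9962, -0.0872) = (10.9129 + -1.8928, -9.0136 + -0.1656) = (9.0201, -9.1792)
link 3: phi[3] = -20 + -45 + -110 + 20 = -155 deg
  cos(-155 deg) = -0.9063, sin(-155 deg) = -0.4226
  joint[4] = (9.0201, -9.1792) + 10.3 * (-0.9063, -0.4226) = (9.0201 + -9.3350, -9.1792 + -4.3530) = (-0.3148, -13.5322)
End effector: (-0.3148, -13.5322)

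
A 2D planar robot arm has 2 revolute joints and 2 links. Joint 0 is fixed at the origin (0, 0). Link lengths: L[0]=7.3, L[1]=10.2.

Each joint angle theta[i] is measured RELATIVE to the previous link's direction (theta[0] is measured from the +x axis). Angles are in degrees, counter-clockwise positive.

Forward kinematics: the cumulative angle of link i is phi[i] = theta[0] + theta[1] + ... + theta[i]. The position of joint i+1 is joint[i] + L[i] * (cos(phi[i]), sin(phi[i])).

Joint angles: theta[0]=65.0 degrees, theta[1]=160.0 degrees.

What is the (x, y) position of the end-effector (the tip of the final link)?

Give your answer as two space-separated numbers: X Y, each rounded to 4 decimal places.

Answer: -4.1274 -0.5964

Derivation:
joint[0] = (0.0000, 0.0000)  (base)
link 0: phi[0] = 65 = 65 deg
  cos(65 deg) = 0.4226, sin(65 deg) = 0.9063
  joint[1] = (0.0000, 0.0000) + 7.3 * (0.4226, 0.9063) = (0.0000 + 3.0851, 0.0000 + 6.6160) = (3.0851, 6.6160)
link 1: phi[1] = 65 + 160 = 225 deg
  cos(225 deg) = -0.7071, sin(225 deg) = -0.7071
  joint[2] = (3.0851, 6.6160) + 10.2 * (-0.7071, -0.7071) = (3.0851 + -7.2125, 6.6160 + -7.2125) = (-4.1274, -0.5964)
End effector: (-4.1274, -0.5964)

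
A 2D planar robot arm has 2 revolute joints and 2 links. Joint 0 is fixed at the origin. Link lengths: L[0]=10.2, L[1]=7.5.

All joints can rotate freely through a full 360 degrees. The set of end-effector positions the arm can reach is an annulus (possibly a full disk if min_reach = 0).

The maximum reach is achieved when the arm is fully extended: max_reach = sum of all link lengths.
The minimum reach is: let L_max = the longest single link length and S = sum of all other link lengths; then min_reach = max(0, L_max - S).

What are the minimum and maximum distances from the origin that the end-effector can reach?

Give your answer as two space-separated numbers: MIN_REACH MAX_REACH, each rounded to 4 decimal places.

Link lengths: [10.2, 7.5]
max_reach = 10.2 + 7.5 = 17.7
L_max = max([10.2, 7.5]) = 10.2
S (sum of others) = 17.7 - 10.2 = 7.5
min_reach = max(0, 10.2 - 7.5) = max(0, 2.7) = 2.7

Answer: 2.7000 17.7000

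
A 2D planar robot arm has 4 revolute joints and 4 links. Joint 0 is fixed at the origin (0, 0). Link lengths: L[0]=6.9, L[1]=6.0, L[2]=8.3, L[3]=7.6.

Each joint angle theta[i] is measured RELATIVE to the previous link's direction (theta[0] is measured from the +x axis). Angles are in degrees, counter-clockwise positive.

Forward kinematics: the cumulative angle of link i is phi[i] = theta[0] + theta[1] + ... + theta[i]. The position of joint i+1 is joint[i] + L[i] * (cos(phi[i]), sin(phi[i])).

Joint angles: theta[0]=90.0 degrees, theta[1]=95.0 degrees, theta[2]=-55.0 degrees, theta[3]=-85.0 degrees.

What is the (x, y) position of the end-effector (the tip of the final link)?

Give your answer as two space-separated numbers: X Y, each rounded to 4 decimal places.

joint[0] = (0.0000, 0.0000)  (base)
link 0: phi[0] = 90 = 90 deg
  cos(90 deg) = 0.0000, sin(90 deg) = 1.0000
  joint[1] = (0.0000, 0.0000) + 6.9 * (0.0000, 1.0000) = (0.0000 + 0.0000, 0.0000 + 6.9000) = (0.0000, 6.9000)
link 1: phi[1] = 90 + 95 = 185 deg
  cos(185 deg) = -0.9962, sin(185 deg) = -0.0872
  joint[2] = (0.0000, 6.9000) + 6 * (-0.9962, -0.0872) = (0.0000 + -5.9772, 6.9000 + -0.5229) = (-5.9772, 6.3771)
link 2: phi[2] = 90 + 95 + -55 = 130 deg
  cos(130 deg) = -0.6428, sin(130 deg) = 0.7660
  joint[3] = (-5.9772, 6.3771) + 8.3 * (-0.6428, 0.7660) = (-5.9772 + -5.3351, 6.3771 + 6.3582) = (-11.3123, 12.7352)
link 3: phi[3] = 90 + 95 + -55 + -85 = 45 deg
  cos(45 deg) = 0.7071, sin(45 deg) = 0.7071
  joint[4] = (-11.3123, 12.7352) + 7.6 * (0.7071, 0.7071) = (-11.3123 + 5.3740, 12.7352 + 5.3740) = (-5.9383, 18.1092)
End effector: (-5.9383, 18.1092)

Answer: -5.9383 18.1092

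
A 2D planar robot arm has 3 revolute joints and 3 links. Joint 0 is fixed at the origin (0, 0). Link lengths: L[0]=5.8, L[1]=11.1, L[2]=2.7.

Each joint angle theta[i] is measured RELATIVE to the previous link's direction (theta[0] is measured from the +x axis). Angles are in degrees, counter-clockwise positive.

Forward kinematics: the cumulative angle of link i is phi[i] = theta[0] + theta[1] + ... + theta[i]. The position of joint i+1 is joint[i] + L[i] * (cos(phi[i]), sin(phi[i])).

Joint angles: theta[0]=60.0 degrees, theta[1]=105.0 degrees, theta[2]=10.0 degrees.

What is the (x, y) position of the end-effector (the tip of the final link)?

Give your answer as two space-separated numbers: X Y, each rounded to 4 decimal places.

Answer: -10.5115 8.1312

Derivation:
joint[0] = (0.0000, 0.0000)  (base)
link 0: phi[0] = 60 = 60 deg
  cos(60 deg) = 0.5000, sin(60 deg) = 0.8660
  joint[1] = (0.0000, 0.0000) + 5.8 * (0.5000, 0.8660) = (0.0000 + 2.9000, 0.0000 + 5.0229) = (2.9000, 5.0229)
link 1: phi[1] = 60 + 105 = 165 deg
  cos(165 deg) = -0.9659, sin(165 deg) = 0.2588
  joint[2] = (2.9000, 5.0229) + 11.1 * (-0.9659, 0.2588) = (2.9000 + -10.7218, 5.0229 + 2.8729) = (-7.8218, 7.8958)
link 2: phi[2] = 60 + 105 + 10 = 175 deg
  cos(175 deg) = -0.9962, sin(175 deg) = 0.0872
  joint[3] = (-7.8218, 7.8958) + 2.7 * (-0.9962, 0.0872) = (-7.8218 + -2.6897, 7.8958 + 0.2353) = (-10.5115, 8.1312)
End effector: (-10.5115, 8.1312)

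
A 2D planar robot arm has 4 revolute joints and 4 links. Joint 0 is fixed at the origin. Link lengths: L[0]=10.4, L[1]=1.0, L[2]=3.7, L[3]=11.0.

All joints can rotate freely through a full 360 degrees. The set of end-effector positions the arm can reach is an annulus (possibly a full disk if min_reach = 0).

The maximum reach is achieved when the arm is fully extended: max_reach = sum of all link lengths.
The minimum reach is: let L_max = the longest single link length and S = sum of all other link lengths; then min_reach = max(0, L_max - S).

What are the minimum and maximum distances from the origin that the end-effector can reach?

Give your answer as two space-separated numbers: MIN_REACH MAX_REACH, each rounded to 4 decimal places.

Answer: 0.0000 26.1000

Derivation:
Link lengths: [10.4, 1.0, 3.7, 11.0]
max_reach = 10.4 + 1 + 3.7 + 11 = 26.1
L_max = max([10.4, 1.0, 3.7, 11.0]) = 11
S (sum of others) = 26.1 - 11 = 15.1
min_reach = max(0, 11 - 15.1) = max(0, -4.1) = 0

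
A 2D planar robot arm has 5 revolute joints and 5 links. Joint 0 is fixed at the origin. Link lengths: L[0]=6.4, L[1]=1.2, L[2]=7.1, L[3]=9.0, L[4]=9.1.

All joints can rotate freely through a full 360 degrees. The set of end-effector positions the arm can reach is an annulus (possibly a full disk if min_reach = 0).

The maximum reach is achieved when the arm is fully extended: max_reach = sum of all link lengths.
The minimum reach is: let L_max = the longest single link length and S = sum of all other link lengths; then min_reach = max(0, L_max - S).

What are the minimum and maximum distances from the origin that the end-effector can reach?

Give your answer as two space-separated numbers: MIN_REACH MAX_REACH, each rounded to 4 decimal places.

Link lengths: [6.4, 1.2, 7.1, 9.0, 9.1]
max_reach = 6.4 + 1.2 + 7.1 + 9 + 9.1 = 32.8
L_max = max([6.4, 1.2, 7.1, 9.0, 9.1]) = 9.1
S (sum of others) = 32.8 - 9.1 = 23.7
min_reach = max(0, 9.1 - 23.7) = max(0, -14.6) = 0

Answer: 0.0000 32.8000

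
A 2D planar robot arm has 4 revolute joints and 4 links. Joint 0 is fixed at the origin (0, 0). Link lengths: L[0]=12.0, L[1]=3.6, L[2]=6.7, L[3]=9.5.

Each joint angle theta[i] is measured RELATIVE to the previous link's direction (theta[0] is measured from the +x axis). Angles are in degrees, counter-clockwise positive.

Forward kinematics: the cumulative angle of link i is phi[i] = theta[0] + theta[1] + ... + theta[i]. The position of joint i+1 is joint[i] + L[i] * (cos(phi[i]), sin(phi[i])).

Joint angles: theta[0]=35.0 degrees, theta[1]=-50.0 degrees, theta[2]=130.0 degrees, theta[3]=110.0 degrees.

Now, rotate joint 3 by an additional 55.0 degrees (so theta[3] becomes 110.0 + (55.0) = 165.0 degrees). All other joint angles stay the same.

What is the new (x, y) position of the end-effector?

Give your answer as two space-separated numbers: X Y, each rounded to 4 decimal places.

Answer: 12.1253 2.6678

Derivation:
joint[0] = (0.0000, 0.0000)  (base)
link 0: phi[0] = 35 = 35 deg
  cos(35 deg) = 0.8192, sin(35 deg) = 0.5736
  joint[1] = (0.0000, 0.0000) + 12 * (0.8192, 0.5736) = (0.0000 + 9.8298, 0.0000 + 6.8829) = (9.8298, 6.8829)
link 1: phi[1] = 35 + -50 = -15 deg
  cos(-15 deg) = 0.9659, sin(-15 deg) = -0.2588
  joint[2] = (9.8298, 6.8829) + 3.6 * (0.9659, -0.2588) = (9.8298 + 3.4773, 6.8829 + -0.9317) = (13.3072, 5.9512)
link 2: phi[2] = 35 + -50 + 130 = 115 deg
  cos(115 deg) = -0.4226, sin(115 deg) = 0.9063
  joint[3] = (13.3072, 5.9512) + 6.7 * (-0.4226, 0.9063) = (13.3072 + -2.8315, 5.9512 + 6.0723) = (10.4756, 12.0234)
link 3: phi[3] = 35 + -50 + 130 + 165 = 280 deg
  cos(280 deg) = 0.1736, sin(280 deg) = -0.9848
  joint[4] = (10.4756, 12.0234) + 9.5 * (0.1736, -0.9848) = (10.4756 + 1.6497, 12.0234 + -9.3557) = (12.1253, 2.6678)
End effector: (12.1253, 2.6678)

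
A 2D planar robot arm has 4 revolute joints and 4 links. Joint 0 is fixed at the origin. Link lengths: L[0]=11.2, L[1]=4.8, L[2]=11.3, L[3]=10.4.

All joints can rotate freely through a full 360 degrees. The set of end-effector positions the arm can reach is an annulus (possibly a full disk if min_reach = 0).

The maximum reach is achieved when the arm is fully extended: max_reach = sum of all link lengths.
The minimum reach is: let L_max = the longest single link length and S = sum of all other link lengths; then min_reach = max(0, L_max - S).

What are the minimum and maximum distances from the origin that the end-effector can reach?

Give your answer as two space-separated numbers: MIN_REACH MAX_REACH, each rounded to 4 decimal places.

Answer: 0.0000 37.7000

Derivation:
Link lengths: [11.2, 4.8, 11.3, 10.4]
max_reach = 11.2 + 4.8 + 11.3 + 10.4 = 37.7
L_max = max([11.2, 4.8, 11.3, 10.4]) = 11.3
S (sum of others) = 37.7 - 11.3 = 26.4
min_reach = max(0, 11.3 - 26.4) = max(0, -15.1) = 0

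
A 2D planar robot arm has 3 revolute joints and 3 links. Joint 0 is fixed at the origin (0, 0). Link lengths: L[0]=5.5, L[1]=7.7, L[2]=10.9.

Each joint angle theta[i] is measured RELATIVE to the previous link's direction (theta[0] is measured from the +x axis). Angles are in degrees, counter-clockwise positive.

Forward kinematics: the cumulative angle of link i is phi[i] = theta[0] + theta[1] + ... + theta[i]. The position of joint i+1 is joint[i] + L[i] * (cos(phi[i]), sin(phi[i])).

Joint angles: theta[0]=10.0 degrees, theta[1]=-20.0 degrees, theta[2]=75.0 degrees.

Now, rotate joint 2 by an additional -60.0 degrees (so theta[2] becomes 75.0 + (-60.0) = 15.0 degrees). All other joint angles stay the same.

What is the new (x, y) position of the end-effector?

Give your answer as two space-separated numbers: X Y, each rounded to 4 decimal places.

joint[0] = (0.0000, 0.0000)  (base)
link 0: phi[0] = 10 = 10 deg
  cos(10 deg) = 0.9848, sin(10 deg) = 0.1736
  joint[1] = (0.0000, 0.0000) + 5.5 * (0.9848, 0.1736) = (0.0000 + 5.4164, 0.0000 + 0.9551) = (5.4164, 0.9551)
link 1: phi[1] = 10 + -20 = -10 deg
  cos(-10 deg) = 0.9848, sin(-10 deg) = -0.1736
  joint[2] = (5.4164, 0.9551) + 7.7 * (0.9848, -0.1736) = (5.4164 + 7.5830, 0.9551 + -1.3371) = (12.9995, -0.3820)
link 2: phi[2] = 10 + -20 + 15 = 5 deg
  cos(5 deg) = 0.9962, sin(5 deg) = 0.0872
  joint[3] = (12.9995, -0.3820) + 10.9 * (0.9962, 0.0872) = (12.9995 + 10.8585, -0.3820 + 0.9500) = (23.8580, 0.5680)
End effector: (23.8580, 0.5680)

Answer: 23.8580 0.5680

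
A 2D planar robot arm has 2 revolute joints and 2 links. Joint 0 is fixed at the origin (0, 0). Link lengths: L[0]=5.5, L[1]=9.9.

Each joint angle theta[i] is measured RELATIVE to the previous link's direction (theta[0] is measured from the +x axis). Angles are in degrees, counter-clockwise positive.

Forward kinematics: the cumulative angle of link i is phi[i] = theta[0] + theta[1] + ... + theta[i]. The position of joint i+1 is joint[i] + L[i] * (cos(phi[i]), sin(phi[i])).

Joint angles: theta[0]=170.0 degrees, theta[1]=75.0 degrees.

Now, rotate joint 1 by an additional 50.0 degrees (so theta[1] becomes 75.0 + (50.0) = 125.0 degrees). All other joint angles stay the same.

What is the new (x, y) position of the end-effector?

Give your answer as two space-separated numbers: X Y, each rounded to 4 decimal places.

joint[0] = (0.0000, 0.0000)  (base)
link 0: phi[0] = 170 = 170 deg
  cos(170 deg) = -0.9848, sin(170 deg) = 0.1736
  joint[1] = (0.0000, 0.0000) + 5.5 * (-0.9848, 0.1736) = (0.0000 + -5.4164, 0.0000 + 0.9551) = (-5.4164, 0.9551)
link 1: phi[1] = 170 + 125 = 295 deg
  cos(295 deg) = 0.4226, sin(295 deg) = -0.9063
  joint[2] = (-5.4164, 0.9551) + 9.9 * (0.4226, -0.9063) = (-5.4164 + 4.1839, 0.9551 + -8.9724) = (-1.2325, -8.0174)
End effector: (-1.2325, -8.0174)

Answer: -1.2325 -8.0174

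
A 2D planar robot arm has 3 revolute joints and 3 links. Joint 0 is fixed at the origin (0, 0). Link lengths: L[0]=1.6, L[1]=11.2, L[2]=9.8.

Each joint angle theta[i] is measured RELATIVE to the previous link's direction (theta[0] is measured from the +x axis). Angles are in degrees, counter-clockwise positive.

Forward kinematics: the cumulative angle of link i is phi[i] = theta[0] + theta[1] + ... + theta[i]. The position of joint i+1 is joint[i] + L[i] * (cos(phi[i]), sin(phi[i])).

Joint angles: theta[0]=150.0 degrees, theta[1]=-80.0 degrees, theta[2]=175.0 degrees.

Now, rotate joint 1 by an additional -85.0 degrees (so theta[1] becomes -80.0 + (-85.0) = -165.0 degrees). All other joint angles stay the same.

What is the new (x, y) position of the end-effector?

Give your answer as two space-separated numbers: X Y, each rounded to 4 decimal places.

Answer: 0.2237 1.2530

Derivation:
joint[0] = (0.0000, 0.0000)  (base)
link 0: phi[0] = 150 = 150 deg
  cos(150 deg) = -0.8660, sin(150 deg) = 0.5000
  joint[1] = (0.0000, 0.0000) + 1.6 * (-0.8660, 0.5000) = (0.0000 + -1.3856, 0.0000 + 0.8000) = (-1.3856, 0.8000)
link 1: phi[1] = 150 + -165 = -15 deg
  cos(-15 deg) = 0.9659, sin(-15 deg) = -0.2588
  joint[2] = (-1.3856, 0.8000) + 11.2 * (0.9659, -0.2588) = (-1.3856 + 10.8184, 0.8000 + -2.8988) = (9.4327, -2.0988)
link 2: phi[2] = 150 + -165 + 175 = 160 deg
  cos(160 deg) = -0.9397, sin(160 deg) = 0.3420
  joint[3] = (9.4327, -2.0988) + 9.8 * (-0.9397, 0.3420) = (9.4327 + -9.2090, -2.0988 + 3.3518) = (0.2237, 1.2530)
End effector: (0.2237, 1.2530)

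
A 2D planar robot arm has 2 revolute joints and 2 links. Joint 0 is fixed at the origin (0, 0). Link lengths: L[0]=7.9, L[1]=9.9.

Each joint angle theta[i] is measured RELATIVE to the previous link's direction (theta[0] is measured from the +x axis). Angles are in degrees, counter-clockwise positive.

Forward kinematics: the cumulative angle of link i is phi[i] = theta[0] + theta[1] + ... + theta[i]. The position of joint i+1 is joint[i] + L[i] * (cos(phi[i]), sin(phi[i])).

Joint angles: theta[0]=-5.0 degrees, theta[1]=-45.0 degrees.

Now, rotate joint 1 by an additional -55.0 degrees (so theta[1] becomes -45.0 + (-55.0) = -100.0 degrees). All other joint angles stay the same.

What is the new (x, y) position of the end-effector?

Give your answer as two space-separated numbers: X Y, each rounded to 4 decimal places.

joint[0] = (0.0000, 0.0000)  (base)
link 0: phi[0] = -5 = -5 deg
  cos(-5 deg) = 0.9962, sin(-5 deg) = -0.0872
  joint[1] = (0.0000, 0.0000) + 7.9 * (0.9962, -0.0872) = (0.0000 + 7.8699, 0.0000 + -0.6885) = (7.8699, -0.6885)
link 1: phi[1] = -5 + -100 = -105 deg
  cos(-105 deg) = -0.2588, sin(-105 deg) = -0.9659
  joint[2] = (7.8699, -0.6885) + 9.9 * (-0.2588, -0.9659) = (7.8699 + -2.5623, -0.6885 + -9.5627) = (5.3076, -10.2512)
End effector: (5.3076, -10.2512)

Answer: 5.3076 -10.2512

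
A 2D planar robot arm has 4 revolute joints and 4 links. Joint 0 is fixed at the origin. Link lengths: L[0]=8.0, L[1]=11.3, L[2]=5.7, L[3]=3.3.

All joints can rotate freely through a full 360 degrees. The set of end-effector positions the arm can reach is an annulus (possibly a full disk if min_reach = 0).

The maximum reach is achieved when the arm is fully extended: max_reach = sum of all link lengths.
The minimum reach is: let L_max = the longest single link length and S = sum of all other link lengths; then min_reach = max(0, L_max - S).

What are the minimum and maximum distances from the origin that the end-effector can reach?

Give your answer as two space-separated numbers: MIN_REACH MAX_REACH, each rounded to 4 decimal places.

Link lengths: [8.0, 11.3, 5.7, 3.3]
max_reach = 8 + 11.3 + 5.7 + 3.3 = 28.3
L_max = max([8.0, 11.3, 5.7, 3.3]) = 11.3
S (sum of others) = 28.3 - 11.3 = 17
min_reach = max(0, 11.3 - 17) = max(0, -5.7) = 0

Answer: 0.0000 28.3000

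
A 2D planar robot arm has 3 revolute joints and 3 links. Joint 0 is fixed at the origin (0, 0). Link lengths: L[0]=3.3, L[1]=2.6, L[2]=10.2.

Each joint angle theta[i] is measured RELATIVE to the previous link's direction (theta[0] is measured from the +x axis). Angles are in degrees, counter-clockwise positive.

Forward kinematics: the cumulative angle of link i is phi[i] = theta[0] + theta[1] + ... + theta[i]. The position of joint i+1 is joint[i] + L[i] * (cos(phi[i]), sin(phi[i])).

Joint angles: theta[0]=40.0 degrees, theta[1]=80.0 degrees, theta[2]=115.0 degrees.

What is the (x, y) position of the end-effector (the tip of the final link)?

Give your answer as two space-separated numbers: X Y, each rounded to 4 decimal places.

joint[0] = (0.0000, 0.0000)  (base)
link 0: phi[0] = 40 = 40 deg
  cos(40 deg) = 0.7660, sin(40 deg) = 0.6428
  joint[1] = (0.0000, 0.0000) + 3.3 * (0.7660, 0.6428) = (0.0000 + 2.5279, 0.0000 + 2.1212) = (2.5279, 2.1212)
link 1: phi[1] = 40 + 80 = 120 deg
  cos(120 deg) = -0.5000, sin(120 deg) = 0.8660
  joint[2] = (2.5279, 2.1212) + 2.6 * (-0.5000, 0.8660) = (2.5279 + -1.3000, 2.1212 + 2.2517) = (1.2279, 4.3729)
link 2: phi[2] = 40 + 80 + 115 = 235 deg
  cos(235 deg) = -0.5736, sin(235 deg) = -0.8192
  joint[3] = (1.2279, 4.3729) + 10.2 * (-0.5736, -0.8192) = (1.2279 + -5.8505, 4.3729 + -8.3554) = (-4.6225, -3.9825)
End effector: (-4.6225, -3.9825)

Answer: -4.6225 -3.9825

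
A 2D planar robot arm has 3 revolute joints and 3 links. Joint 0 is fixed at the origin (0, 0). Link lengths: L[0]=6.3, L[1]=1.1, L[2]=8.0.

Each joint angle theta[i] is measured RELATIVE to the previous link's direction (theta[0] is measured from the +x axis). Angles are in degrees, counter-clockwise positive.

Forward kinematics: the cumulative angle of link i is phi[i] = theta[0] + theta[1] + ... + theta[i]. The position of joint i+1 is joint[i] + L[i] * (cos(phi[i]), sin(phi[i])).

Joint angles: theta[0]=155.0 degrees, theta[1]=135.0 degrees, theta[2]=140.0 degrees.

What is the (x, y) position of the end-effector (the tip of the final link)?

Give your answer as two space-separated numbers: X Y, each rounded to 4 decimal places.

Answer: -2.5974 9.1464

Derivation:
joint[0] = (0.0000, 0.0000)  (base)
link 0: phi[0] = 155 = 155 deg
  cos(155 deg) = -0.9063, sin(155 deg) = 0.4226
  joint[1] = (0.0000, 0.0000) + 6.3 * (-0.9063, 0.4226) = (0.0000 + -5.7097, 0.0000 + 2.6625) = (-5.7097, 2.6625)
link 1: phi[1] = 155 + 135 = 290 deg
  cos(290 deg) = 0.3420, sin(290 deg) = -0.9397
  joint[2] = (-5.7097, 2.6625) + 1.1 * (0.3420, -0.9397) = (-5.7097 + 0.3762, 2.6625 + -1.0337) = (-5.3335, 1.6288)
link 2: phi[2] = 155 + 135 + 140 = 430 deg
  cos(430 deg) = 0.3420, sin(430 deg) = 0.9397
  joint[3] = (-5.3335, 1.6288) + 8 * (0.3420, 0.9397) = (-5.3335 + 2.7362, 1.6288 + 7.5175) = (-2.5974, 9.1464)
End effector: (-2.5974, 9.1464)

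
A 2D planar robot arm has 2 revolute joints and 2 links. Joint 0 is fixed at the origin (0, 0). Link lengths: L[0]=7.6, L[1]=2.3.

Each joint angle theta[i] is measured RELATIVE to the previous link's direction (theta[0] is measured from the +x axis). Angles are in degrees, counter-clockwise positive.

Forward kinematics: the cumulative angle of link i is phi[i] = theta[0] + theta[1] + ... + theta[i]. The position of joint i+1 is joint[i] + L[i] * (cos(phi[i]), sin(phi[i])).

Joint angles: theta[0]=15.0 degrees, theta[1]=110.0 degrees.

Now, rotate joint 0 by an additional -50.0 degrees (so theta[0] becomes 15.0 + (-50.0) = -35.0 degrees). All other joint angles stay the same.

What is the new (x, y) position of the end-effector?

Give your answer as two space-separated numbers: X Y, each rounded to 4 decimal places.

Answer: 6.8208 -2.1376

Derivation:
joint[0] = (0.0000, 0.0000)  (base)
link 0: phi[0] = -35 = -35 deg
  cos(-35 deg) = 0.8192, sin(-35 deg) = -0.5736
  joint[1] = (0.0000, 0.0000) + 7.6 * (0.8192, -0.5736) = (0.0000 + 6.2256, 0.0000 + -4.3592) = (6.2256, -4.3592)
link 1: phi[1] = -35 + 110 = 75 deg
  cos(75 deg) = 0.2588, sin(75 deg) = 0.9659
  joint[2] = (6.2256, -4.3592) + 2.3 * (0.2588, 0.9659) = (6.2256 + 0.5953, -4.3592 + 2.2216) = (6.8208, -2.1376)
End effector: (6.8208, -2.1376)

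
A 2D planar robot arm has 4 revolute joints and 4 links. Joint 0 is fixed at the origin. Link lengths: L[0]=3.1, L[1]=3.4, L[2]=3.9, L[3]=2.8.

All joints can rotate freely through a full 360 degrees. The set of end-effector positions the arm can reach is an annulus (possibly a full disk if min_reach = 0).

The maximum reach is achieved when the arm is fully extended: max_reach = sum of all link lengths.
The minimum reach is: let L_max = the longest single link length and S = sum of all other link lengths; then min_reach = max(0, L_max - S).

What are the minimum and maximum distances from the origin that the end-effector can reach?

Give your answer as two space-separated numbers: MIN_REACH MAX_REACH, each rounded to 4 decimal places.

Answer: 0.0000 13.2000

Derivation:
Link lengths: [3.1, 3.4, 3.9, 2.8]
max_reach = 3.1 + 3.4 + 3.9 + 2.8 = 13.2
L_max = max([3.1, 3.4, 3.9, 2.8]) = 3.9
S (sum of others) = 13.2 - 3.9 = 9.3
min_reach = max(0, 3.9 - 9.3) = max(0, -5.4) = 0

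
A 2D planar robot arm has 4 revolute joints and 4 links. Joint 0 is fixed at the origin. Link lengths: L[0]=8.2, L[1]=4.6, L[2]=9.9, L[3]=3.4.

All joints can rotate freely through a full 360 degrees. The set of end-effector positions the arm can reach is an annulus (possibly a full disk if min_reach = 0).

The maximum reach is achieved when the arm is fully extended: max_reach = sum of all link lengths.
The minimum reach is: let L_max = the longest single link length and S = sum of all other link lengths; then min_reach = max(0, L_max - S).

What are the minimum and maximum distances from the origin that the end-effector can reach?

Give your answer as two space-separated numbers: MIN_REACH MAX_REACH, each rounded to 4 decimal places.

Link lengths: [8.2, 4.6, 9.9, 3.4]
max_reach = 8.2 + 4.6 + 9.9 + 3.4 = 26.1
L_max = max([8.2, 4.6, 9.9, 3.4]) = 9.9
S (sum of others) = 26.1 - 9.9 = 16.2
min_reach = max(0, 9.9 - 16.2) = max(0, -6.3) = 0

Answer: 0.0000 26.1000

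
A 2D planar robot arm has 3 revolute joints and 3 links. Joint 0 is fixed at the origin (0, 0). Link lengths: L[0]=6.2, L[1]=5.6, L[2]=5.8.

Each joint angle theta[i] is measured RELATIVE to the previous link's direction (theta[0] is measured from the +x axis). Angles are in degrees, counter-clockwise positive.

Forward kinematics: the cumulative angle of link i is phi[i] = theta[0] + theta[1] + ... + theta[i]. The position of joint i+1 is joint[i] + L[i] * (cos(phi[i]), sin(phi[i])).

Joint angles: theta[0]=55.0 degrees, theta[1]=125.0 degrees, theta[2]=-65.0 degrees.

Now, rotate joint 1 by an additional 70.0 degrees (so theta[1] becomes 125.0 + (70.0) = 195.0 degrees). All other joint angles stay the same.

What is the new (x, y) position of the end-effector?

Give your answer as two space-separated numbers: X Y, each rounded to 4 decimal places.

joint[0] = (0.0000, 0.0000)  (base)
link 0: phi[0] = 55 = 55 deg
  cos(55 deg) = 0.5736, sin(55 deg) = 0.8192
  joint[1] = (0.0000, 0.0000) + 6.2 * (0.5736, 0.8192) = (0.0000 + 3.5562, 0.0000 + 5.0787) = (3.5562, 5.0787)
link 1: phi[1] = 55 + 195 = 250 deg
  cos(250 deg) = -0.3420, sin(250 deg) = -0.9397
  joint[2] = (3.5562, 5.0787) + 5.6 * (-0.3420, -0.9397) = (3.5562 + -1.9153, 5.0787 + -5.2623) = (1.6409, -0.1835)
link 2: phi[2] = 55 + 195 + -65 = 185 deg
  cos(185 deg) = -0.9962, sin(185 deg) = -0.0872
  joint[3] = (1.6409, -0.1835) + 5.8 * (-0.9962, -0.0872) = (1.6409 + -5.7779, -0.1835 + -0.5055) = (-4.1371, -0.6890)
End effector: (-4.1371, -0.6890)

Answer: -4.1371 -0.6890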